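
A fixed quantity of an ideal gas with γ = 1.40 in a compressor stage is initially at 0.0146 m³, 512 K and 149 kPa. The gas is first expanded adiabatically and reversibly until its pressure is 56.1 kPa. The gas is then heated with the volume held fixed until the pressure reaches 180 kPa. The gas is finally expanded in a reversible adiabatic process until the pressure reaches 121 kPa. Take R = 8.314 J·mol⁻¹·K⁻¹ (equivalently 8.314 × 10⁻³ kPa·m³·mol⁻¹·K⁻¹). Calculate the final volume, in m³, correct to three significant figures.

Adiabatic (γ = 1.40), T V^(γ−1) and P V^γ constant: T₂ = T₁·(P₂/P₁)^((γ−1)/γ) = 387.3 K; V₂ = V₁·(P₁/P₂)^(1/γ) = 0.02933 m³.
V constant ⇒ P ∝ T: V₃ = V₂; T₃ = T₂·(P₃/P₂) = 1243 K.
Adiabatic (γ = 1.40), T V^(γ−1) and P V^γ constant: T₄ = T₃·(P₄/P₃)^((γ−1)/γ) = 1109 K; V₄ = V₃·(P₃/P₄)^(1/γ) = 0.03896 m³.

V₄ ≈ 0.0390 m³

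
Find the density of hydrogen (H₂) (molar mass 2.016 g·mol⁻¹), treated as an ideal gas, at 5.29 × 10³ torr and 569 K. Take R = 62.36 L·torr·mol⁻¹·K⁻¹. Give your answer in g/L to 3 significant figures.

ρ = PM/(RT) = (5.29e+03 × 2.016) / (62.36 × 569.0)

ρ ≈ 0.301 g/L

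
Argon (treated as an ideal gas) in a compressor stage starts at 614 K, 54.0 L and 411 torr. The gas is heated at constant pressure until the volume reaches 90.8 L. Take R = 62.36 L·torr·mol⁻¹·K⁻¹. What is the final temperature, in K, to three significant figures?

P constant ⇒ V ∝ T: P₂ = P₁; T₂ = T₁·(V₂/V₁) = 1032 K.

T₂ ≈ 1.03e+03 K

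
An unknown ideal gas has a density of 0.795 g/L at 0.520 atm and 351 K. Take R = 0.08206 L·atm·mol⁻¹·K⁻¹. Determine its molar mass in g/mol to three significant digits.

M ≈ 44.0 g/mol

ρ = PM/(RT) ⇒ M = ρRT/P = (0.795 × 0.08206 × 351.0) / 0.520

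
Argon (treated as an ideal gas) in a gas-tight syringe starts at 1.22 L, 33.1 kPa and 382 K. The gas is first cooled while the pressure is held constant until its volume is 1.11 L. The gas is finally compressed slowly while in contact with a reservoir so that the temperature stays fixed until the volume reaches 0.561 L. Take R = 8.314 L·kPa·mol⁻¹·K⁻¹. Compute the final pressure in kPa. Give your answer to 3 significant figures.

Isobaric, so V/T is constant: P₂ = P₁; T₂ = T₁·(V₂/V₁) = 347.6 K.
Isothermal, so P V is constant: T₃ = T₂; P₃ = P₂·(V₂/V₃) = 65.49 kPa.

P₃ ≈ 65.5 kPa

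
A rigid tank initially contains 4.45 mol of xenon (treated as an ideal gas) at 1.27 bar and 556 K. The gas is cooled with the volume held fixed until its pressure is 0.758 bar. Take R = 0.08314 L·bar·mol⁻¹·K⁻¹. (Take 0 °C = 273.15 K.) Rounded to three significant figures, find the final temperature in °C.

T₂ ≈ 58.7 °C

From PV = nRT: V₁ = nRT₁/P₁ = 162.0 L.
Isochoric, so P/T is constant: V₂ = V₁; T₂ = T₁·(P₂/P₁) = 331.8 K.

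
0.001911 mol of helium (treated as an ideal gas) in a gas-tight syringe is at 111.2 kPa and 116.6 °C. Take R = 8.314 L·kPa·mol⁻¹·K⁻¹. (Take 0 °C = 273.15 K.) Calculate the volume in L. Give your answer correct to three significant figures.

Convert: T = 389.75 K.
PV = nRT ⇒ V = nRT/P = (0.001911 × 8.314 × 389.75) / 111.2

V ≈ 0.0557 L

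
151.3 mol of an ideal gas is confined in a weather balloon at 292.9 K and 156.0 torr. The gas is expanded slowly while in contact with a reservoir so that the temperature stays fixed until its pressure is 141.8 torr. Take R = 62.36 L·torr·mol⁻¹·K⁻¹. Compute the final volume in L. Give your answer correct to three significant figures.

From PV = nRT: V₁ = nRT₁/P₁ = 1.771e+04 L.
T constant ⇒ Boyle's law P V = const: T₂ = T₁; V₂ = V₁·(P₁/P₂) = 1.949e+04 L.

V₂ ≈ 1.95e+04 L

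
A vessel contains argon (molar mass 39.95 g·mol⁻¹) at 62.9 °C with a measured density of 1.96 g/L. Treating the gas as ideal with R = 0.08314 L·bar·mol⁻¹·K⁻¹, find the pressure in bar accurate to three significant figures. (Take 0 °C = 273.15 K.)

ρ = PM/(RT) ⇒ P = ρRT/M = (1.96 × 0.08314 × 336.0) / 39.95

P ≈ 1.37 bar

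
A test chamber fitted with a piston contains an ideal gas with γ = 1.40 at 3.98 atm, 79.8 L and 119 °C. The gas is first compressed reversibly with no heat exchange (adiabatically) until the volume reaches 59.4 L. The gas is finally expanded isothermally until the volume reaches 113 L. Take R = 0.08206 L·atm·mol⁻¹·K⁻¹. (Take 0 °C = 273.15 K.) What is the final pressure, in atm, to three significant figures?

P₃ ≈ 3.16 atm

Convert: T₁ = 392.1 K.
Adiabatic (γ = 1.40), T V^(γ−1) and P V^γ constant: T₂ = T₁·(V₁/V₂)^(γ−1) = 441.3 K; P₂ = P₁·(V₁/V₂)^γ = 6.017 atm.
Isothermal, so P V is constant: T₃ = T₂; P₃ = P₂·(V₂/V₃) = 3.163 atm.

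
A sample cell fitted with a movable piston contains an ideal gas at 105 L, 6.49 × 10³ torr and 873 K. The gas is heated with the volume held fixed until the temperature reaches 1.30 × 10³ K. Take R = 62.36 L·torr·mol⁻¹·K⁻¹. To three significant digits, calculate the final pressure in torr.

P₂ ≈ 9.66e+03 torr

V constant ⇒ P ∝ T: V₂ = V₁; P₂ = P₁·(T₂/T₁) = 9664 torr.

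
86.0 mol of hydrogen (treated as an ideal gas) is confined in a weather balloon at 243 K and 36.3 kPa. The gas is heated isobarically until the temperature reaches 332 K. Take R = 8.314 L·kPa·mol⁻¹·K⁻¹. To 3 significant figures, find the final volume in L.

From PV = nRT: V₁ = nRT₁/P₁ = 4786 L.
P constant ⇒ V ∝ T: P₂ = P₁; V₂ = V₁·(T₂/T₁) = 6539 L.

V₂ ≈ 6.54e+03 L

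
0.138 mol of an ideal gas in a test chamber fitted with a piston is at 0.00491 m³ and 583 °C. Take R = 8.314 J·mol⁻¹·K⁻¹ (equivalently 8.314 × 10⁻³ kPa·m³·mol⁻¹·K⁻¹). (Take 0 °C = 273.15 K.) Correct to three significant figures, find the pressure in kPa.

P ≈ 200 kPa

Convert: T = 856.15 K.
PV = nRT ⇒ P = nRT/V = (0.138 × 8.314 × 10⁻³ × 856.15) / 0.00491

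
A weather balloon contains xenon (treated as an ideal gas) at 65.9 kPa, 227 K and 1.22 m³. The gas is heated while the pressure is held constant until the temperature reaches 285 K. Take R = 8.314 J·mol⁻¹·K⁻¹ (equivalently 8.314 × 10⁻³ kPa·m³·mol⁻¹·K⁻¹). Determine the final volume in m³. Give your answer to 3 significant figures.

P constant ⇒ V ∝ T: P₂ = P₁; V₂ = V₁·(T₂/T₁) = 1.532 m³.

V₂ ≈ 1.53 m³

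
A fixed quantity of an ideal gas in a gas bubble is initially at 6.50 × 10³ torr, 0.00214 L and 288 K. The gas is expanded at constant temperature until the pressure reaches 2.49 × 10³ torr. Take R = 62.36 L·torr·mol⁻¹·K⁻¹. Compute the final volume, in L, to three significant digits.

Isothermal, so P V is constant: T₂ = T₁; V₂ = V₁·(P₁/P₂) = 0.005586 L.

V₂ ≈ 0.00559 L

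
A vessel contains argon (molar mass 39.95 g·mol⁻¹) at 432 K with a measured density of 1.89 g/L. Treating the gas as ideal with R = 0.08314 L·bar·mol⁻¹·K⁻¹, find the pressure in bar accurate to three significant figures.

ρ = PM/(RT) ⇒ P = ρRT/M = (1.89 × 0.08314 × 432.0) / 39.95

P ≈ 1.70 bar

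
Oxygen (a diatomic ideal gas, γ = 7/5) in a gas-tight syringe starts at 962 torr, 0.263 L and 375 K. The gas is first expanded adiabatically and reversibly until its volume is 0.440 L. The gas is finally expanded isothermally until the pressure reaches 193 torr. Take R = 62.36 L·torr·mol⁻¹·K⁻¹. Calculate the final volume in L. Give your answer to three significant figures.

V₃ ≈ 1.07 L

Adiabatic (γ = 7/5), T V^(γ−1) and P V^γ constant: T₂ = T₁·(V₁/V₂)^(γ−1) = 305.2 K; P₂ = P₁·(V₁/V₂)^γ = 468.0 torr.
Isothermal, so P V is constant: T₃ = T₂; V₃ = V₂·(P₂/P₃) = 1.067 L.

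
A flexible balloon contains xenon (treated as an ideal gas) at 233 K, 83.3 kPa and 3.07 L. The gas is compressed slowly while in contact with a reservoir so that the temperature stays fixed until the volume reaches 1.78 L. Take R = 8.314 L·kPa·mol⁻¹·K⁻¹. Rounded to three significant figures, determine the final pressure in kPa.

P₂ ≈ 144 kPa

T constant ⇒ Boyle's law P V = const: T₂ = T₁; P₂ = P₁·(V₁/V₂) = 143.7 kPa.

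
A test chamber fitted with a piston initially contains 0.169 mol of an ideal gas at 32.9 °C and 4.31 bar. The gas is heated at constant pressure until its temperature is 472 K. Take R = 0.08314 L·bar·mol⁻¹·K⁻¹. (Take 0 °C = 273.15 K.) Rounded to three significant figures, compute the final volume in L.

Convert: T₁ = 306.0 K.
From PV = nRT: V₁ = nRT₁/P₁ = 0.9977 L.
Isobaric, so V/T is constant: P₂ = P₁; V₂ = V₁·(T₂/T₁) = 1.539 L.

V₂ ≈ 1.54 L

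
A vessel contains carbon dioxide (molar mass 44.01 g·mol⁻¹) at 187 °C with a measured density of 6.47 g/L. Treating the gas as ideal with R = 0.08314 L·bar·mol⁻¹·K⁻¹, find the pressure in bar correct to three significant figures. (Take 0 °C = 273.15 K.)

P ≈ 5.62 bar

ρ = PM/(RT) ⇒ P = ρRT/M = (6.47 × 0.08314 × 460.1) / 44.01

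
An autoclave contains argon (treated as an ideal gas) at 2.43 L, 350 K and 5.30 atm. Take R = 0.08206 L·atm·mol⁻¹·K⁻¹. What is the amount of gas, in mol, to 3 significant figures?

PV = nRT ⇒ n = PV/(RT) = (5.30 × 2.43) / (0.08206 × 350)

n ≈ 0.448 mol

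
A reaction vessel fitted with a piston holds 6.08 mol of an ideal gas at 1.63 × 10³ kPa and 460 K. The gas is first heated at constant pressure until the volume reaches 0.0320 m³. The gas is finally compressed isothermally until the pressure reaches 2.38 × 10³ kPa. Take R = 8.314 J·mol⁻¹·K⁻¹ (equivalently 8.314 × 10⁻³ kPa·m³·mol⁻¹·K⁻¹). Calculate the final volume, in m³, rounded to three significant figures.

V₃ ≈ 0.0219 m³

From PV = nRT: V₁ = nRT₁/P₁ = 0.01427 m³.
Isobaric, so V/T is constant: P₂ = P₁; T₂ = T₁·(V₂/V₁) = 1032 K.
T constant ⇒ Boyle's law P V = const: T₃ = T₂; V₃ = V₂·(P₂/P₃) = 0.02192 m³.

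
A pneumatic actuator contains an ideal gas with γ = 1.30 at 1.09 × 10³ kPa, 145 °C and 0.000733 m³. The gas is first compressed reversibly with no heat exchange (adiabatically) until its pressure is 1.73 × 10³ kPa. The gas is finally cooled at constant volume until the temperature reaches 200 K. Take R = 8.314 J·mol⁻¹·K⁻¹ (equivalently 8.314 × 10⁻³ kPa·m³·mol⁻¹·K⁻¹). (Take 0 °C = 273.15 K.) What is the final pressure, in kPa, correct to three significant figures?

P₃ ≈ 744 kPa

Convert: T₁ = 418.1 K.
Adiabatic (γ = 1.30), T V^(γ−1) and P V^γ constant: T₂ = T₁·(P₂/P₁)^((γ−1)/γ) = 465.2 K; V₂ = V₁·(P₁/P₂)^(1/γ) = 0.0005138 m³.
V constant ⇒ P ∝ T: V₃ = V₂; P₃ = P₂·(T₃/T₂) = 743.8 kPa.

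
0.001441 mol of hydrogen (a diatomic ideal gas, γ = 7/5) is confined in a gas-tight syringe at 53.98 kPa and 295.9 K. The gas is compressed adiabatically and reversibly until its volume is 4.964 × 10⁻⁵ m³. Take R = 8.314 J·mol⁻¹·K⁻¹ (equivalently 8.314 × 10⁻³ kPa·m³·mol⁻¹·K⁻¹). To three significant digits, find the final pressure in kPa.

P₂ ≈ 79.9 kPa

From PV = nRT: V₁ = nRT₁/P₁ = 6.567e-05 m³.
Reversible adiabatic, γ = 7/5: T₂ = T₁·(V₁/V₂)^(γ−1) = 331.0 K; P₂ = P₁·(V₁/V₂)^γ = 79.87 kPa.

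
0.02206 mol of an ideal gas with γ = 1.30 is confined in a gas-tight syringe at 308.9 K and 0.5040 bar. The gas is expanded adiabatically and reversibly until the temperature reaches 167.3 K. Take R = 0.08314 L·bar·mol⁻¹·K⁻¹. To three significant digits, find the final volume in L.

From PV = nRT: V₁ = nRT₁/P₁ = 1.124 L.
Reversible adiabatic, γ = 1.30: P₂ = P₁·(T₂/T₁)^(γ/(γ−1)) = 0.03535 bar; V₂ = V₁·(T₁/T₂)^(1/(γ−1)) = 8.680 L.

V₂ ≈ 8.68 L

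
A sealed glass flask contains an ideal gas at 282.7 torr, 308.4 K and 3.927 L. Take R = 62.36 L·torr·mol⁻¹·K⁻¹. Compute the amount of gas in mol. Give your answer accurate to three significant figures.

PV = nRT ⇒ n = PV/(RT) = (282.7 × 3.927) / (62.36 × 308.4)

n ≈ 0.0577 mol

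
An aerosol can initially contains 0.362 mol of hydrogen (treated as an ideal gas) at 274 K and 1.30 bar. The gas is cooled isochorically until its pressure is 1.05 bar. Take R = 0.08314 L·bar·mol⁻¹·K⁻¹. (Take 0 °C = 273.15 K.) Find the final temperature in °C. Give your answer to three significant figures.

From PV = nRT: V₁ = nRT₁/P₁ = 6.343 L.
V constant ⇒ P ∝ T: V₂ = V₁; T₂ = T₁·(P₂/P₁) = 221.3 K.

T₂ ≈ -51.8 °C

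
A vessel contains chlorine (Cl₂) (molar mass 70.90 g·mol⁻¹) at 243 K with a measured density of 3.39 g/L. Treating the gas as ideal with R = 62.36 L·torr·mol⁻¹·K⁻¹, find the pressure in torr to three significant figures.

ρ = PM/(RT) ⇒ P = ρRT/M = (3.39 × 62.36 × 243.0) / 70.90

P ≈ 725 torr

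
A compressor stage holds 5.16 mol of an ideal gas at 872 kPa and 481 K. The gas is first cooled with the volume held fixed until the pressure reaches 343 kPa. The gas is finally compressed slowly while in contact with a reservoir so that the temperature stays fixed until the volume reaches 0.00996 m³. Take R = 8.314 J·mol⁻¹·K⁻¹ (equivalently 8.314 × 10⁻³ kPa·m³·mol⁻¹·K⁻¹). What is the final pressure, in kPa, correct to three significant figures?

P₃ ≈ 815 kPa

From PV = nRT: V₁ = nRT₁/P₁ = 0.02366 m³.
V constant ⇒ P ∝ T: V₂ = V₁; T₂ = T₁·(P₂/P₁) = 189.2 K.
Isothermal, so P V is constant: T₃ = T₂; P₃ = P₂·(V₂/V₃) = 814.9 kPa.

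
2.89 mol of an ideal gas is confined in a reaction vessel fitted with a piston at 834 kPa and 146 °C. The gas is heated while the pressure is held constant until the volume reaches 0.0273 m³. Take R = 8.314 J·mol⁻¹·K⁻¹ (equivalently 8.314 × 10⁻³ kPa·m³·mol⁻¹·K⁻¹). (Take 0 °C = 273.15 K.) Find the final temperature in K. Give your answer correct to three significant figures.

T₂ ≈ 948 K

Convert: T₁ = 419.1 K.
From PV = nRT: V₁ = nRT₁/P₁ = 0.01208 m³.
Isobaric, so V/T is constant: P₂ = P₁; T₂ = T₁·(V₂/V₁) = 947.6 K.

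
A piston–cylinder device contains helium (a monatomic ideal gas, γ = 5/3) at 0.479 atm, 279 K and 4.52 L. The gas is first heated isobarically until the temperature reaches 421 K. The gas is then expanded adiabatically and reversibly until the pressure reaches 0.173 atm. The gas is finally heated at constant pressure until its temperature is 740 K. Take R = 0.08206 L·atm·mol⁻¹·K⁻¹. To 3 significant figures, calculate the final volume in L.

V₄ ≈ 33.2 L

P constant ⇒ V ∝ T: P₂ = P₁; V₂ = V₁·(T₂/T₁) = 6.821 L.
Reversible adiabatic, γ = 5/3: T₃ = T₂·(P₃/P₂)^((γ−1)/γ) = 280.1 K; V₃ = V₂·(P₂/P₃)^(1/γ) = 12.57 L.
Isobaric, so V/T is constant: P₄ = P₃; V₄ = V₃·(T₄/T₃) = 33.19 L.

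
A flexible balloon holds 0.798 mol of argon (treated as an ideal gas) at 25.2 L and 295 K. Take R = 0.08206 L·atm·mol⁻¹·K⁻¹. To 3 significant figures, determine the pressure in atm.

PV = nRT ⇒ P = nRT/V = (0.798 × 0.08206 × 295) / 25.2

P ≈ 0.767 atm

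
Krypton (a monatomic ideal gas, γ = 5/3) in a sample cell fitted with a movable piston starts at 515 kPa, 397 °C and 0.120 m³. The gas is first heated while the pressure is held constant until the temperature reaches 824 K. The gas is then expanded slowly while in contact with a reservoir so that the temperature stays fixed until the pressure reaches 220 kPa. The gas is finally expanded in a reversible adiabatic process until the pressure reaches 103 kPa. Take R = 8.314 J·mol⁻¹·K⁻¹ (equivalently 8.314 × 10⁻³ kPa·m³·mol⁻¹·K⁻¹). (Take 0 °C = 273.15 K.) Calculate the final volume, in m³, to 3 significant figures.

V₄ ≈ 0.545 m³

Convert: T₁ = 670.1 K.
Isobaric, so V/T is constant: P₂ = P₁; V₂ = V₁·(T₂/T₁) = 0.1475 m³.
T constant ⇒ Boyle's law P V = const: T₃ = T₂; V₃ = V₂·(P₂/P₃) = 0.3454 m³.
Adiabatic (γ = 5/3), T V^(γ−1) and P V^γ constant: T₄ = T₃·(P₄/P₃)^((γ−1)/γ) = 608.3 K; V₄ = V₃·(P₃/P₄)^(1/γ) = 0.5446 m³.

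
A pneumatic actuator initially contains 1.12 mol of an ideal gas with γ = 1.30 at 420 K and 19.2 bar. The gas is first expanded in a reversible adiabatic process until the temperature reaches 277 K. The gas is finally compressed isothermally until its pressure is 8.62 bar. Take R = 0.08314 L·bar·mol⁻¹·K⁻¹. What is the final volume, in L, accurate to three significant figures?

From PV = nRT: V₁ = nRT₁/P₁ = 2.037 L.
Adiabatic (γ = 1.30), T V^(γ−1) and P V^γ constant: P₂ = P₁·(T₂/T₁)^(γ/(γ−1)) = 3.162 bar; V₂ = V₁·(T₁/T₂)^(1/(γ−1)) = 8.157 L.
Isothermal, so P V is constant: T₃ = T₂; V₃ = V₂·(P₂/P₃) = 2.992 L.

V₃ ≈ 2.99 L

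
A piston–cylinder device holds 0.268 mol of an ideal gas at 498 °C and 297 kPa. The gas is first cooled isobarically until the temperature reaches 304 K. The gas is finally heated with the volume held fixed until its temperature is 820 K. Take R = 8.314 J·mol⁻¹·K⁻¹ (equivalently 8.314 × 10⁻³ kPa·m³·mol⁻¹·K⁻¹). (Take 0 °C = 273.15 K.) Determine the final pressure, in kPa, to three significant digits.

Convert: T₁ = 771.1 K.
From PV = nRT: V₁ = nRT₁/P₁ = 0.005785 m³.
Isobaric, so V/T is constant: P₂ = P₁; V₂ = V₁·(T₂/T₁) = 0.002281 m³.
Isochoric, so P/T is constant: V₃ = V₂; P₃ = P₂·(T₃/T₂) = 801.1 kPa.

P₃ ≈ 801 kPa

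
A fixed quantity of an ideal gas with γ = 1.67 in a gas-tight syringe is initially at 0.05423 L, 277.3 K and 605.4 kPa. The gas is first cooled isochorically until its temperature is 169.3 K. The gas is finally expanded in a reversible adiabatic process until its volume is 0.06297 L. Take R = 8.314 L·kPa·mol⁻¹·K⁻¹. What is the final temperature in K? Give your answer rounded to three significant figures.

V constant ⇒ P ∝ T: V₂ = V₁; P₂ = P₁·(T₂/T₁) = 369.6 kPa.
Reversible adiabatic, γ = 1.67: T₃ = T₂·(V₂/V₃)^(γ−1) = 153.2 K; P₃ = P₂·(V₂/V₃)^γ = 288.0 kPa.

T₃ ≈ 153 K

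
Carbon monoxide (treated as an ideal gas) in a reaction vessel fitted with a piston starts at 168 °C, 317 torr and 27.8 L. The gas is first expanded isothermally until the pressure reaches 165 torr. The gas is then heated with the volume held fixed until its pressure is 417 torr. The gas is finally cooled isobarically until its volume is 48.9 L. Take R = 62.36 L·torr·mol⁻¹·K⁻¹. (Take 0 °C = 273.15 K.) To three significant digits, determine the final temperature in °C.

T₄ ≈ 748 °C

Convert: T₁ = 441.1 K.
Isothermal, so P V is constant: T₂ = T₁; V₂ = V₁·(P₁/P₂) = 53.41 L.
V constant ⇒ P ∝ T: V₃ = V₂; T₃ = T₂·(P₃/P₂) = 1115 K.
Isobaric, so V/T is constant: P₄ = P₃; T₄ = T₃·(V₄/V₃) = 1021 K.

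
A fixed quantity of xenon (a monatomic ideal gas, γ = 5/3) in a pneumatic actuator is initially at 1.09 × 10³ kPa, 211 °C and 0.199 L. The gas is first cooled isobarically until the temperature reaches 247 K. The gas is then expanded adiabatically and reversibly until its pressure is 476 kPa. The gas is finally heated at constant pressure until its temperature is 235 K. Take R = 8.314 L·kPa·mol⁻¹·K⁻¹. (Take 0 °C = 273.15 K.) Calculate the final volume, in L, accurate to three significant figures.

Convert: T₁ = 484.1 K.
Isobaric, so V/T is constant: P₂ = P₁; V₂ = V₁·(T₂/T₁) = 0.1015 L.
Reversible adiabatic, γ = 5/3: T₃ = T₂·(P₃/P₂)^((γ−1)/γ) = 177.3 K; V₃ = V₂·(P₂/P₃)^(1/γ) = 0.1669 L.
Isobaric, so V/T is constant: P₄ = P₃; V₄ = V₃·(T₄/T₃) = 0.2212 L.

V₄ ≈ 0.221 L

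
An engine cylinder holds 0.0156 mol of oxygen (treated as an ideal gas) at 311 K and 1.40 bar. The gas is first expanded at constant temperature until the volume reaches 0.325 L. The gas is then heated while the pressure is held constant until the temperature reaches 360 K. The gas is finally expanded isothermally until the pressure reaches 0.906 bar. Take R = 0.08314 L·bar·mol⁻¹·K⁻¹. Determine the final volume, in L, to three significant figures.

From PV = nRT: V₁ = nRT₁/P₁ = 0.2881 L.
Isothermal, so P V is constant: T₂ = T₁; P₂ = P₁·(V₁/V₂) = 1.241 bar.
P constant ⇒ V ∝ T: P₃ = P₂; V₃ = V₂·(T₃/T₂) = 0.3762 L.
Isothermal, so P V is constant: T₄ = T₃; V₄ = V₃·(P₃/P₄) = 0.5154 L.

V₄ ≈ 0.515 L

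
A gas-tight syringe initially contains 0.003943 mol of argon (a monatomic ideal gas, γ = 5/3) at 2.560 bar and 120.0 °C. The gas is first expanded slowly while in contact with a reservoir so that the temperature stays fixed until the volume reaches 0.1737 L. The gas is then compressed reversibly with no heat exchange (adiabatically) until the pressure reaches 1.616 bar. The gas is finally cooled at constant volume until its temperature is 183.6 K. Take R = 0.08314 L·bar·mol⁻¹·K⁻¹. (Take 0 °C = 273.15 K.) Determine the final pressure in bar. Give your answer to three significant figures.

P₄ ≈ 0.553 bar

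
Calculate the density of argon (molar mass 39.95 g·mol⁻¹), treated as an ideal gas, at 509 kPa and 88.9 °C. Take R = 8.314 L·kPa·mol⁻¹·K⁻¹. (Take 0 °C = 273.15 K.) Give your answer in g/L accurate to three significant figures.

ρ = PM/(RT) = (509 × 39.95) / (8.314 × 362.0)

ρ ≈ 6.76 g/L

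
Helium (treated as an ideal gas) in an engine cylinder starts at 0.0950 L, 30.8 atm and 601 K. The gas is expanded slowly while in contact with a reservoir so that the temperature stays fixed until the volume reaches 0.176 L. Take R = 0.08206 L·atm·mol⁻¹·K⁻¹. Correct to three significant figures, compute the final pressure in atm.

P₂ ≈ 16.6 atm

T constant ⇒ Boyle's law P V = const: T₂ = T₁; P₂ = P₁·(V₁/V₂) = 16.63 atm.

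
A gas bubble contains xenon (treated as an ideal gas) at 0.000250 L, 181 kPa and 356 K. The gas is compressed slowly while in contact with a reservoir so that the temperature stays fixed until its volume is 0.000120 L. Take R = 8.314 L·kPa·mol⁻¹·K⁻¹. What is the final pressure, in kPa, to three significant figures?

Isothermal, so P V is constant: T₂ = T₁; P₂ = P₁·(V₁/V₂) = 377.1 kPa.

P₂ ≈ 377 kPa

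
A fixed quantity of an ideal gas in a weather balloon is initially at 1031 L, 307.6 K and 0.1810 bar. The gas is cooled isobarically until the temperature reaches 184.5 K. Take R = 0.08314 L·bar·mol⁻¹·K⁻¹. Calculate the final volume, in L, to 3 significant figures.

V₂ ≈ 618 L

P constant ⇒ V ∝ T: P₂ = P₁; V₂ = V₁·(T₂/T₁) = 618.4 L.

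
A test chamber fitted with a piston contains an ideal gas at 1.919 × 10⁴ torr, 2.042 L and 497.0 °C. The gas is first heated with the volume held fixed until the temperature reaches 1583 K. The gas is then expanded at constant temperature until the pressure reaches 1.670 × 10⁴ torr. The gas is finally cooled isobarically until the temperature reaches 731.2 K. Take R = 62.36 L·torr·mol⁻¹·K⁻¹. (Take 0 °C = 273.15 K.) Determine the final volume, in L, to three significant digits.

Convert: T₁ = 770.1 K.
Isochoric, so P/T is constant: V₂ = V₁; P₂ = P₁·(T₂/T₁) = 3.944e+04 torr.
T constant ⇒ Boyle's law P V = const: T₃ = T₂; V₃ = V₂·(P₂/P₃) = 4.823 L.
P constant ⇒ V ∝ T: P₄ = P₃; V₄ = V₃·(T₄/T₃) = 2.228 L.

V₄ ≈ 2.23 L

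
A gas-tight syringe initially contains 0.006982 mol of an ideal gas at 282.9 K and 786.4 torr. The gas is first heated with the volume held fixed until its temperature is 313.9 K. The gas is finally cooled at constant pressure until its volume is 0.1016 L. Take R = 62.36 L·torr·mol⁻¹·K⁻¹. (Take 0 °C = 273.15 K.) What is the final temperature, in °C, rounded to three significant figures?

T₃ ≈ -69.5 °C

From PV = nRT: V₁ = nRT₁/P₁ = 0.1566 L.
V constant ⇒ P ∝ T: V₂ = V₁; P₂ = P₁·(T₂/T₁) = 872.6 torr.
P constant ⇒ V ∝ T: P₃ = P₂; T₃ = T₂·(V₃/V₂) = 203.6 K.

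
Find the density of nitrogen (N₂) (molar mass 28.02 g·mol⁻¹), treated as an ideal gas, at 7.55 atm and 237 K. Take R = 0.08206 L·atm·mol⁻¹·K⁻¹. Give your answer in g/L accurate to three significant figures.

ρ ≈ 10.9 g/L

ρ = PM/(RT) = (7.55 × 28.02) / (0.08206 × 237.0)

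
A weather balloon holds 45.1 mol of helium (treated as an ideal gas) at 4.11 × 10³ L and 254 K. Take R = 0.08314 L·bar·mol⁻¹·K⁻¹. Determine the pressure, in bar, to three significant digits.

PV = nRT ⇒ P = nRT/V = (45.1 × 0.08314 × 254) / 4.11e+03

P ≈ 0.232 bar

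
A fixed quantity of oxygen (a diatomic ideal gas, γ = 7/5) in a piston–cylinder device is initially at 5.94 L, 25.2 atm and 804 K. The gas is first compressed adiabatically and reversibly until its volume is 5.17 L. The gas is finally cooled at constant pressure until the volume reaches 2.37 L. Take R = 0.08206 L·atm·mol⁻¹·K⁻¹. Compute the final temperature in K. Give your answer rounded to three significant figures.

T₃ ≈ 390 K

Reversible adiabatic, γ = 7/5: T₂ = T₁·(V₁/V₂)^(γ−1) = 849.9 K; P₂ = P₁·(V₁/V₂)^γ = 30.61 atm.
Isobaric, so V/T is constant: P₃ = P₂; T₃ = T₂·(V₃/V₂) = 389.6 K.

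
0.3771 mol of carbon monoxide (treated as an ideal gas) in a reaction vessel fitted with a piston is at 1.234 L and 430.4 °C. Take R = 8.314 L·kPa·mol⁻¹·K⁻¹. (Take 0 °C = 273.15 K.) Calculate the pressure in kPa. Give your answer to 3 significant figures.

Convert: T = 703.55 K.
PV = nRT ⇒ P = nRT/V = (0.3771 × 8.314 × 703.55) / 1.234

P ≈ 1.79e+03 kPa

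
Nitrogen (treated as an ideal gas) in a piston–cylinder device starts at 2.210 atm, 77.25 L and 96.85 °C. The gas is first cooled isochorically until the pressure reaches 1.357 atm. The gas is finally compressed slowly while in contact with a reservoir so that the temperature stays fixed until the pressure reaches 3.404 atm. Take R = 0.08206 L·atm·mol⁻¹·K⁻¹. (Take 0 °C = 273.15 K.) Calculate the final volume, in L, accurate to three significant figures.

Convert: T₁ = 370.0 K.
Isochoric, so P/T is constant: V₂ = V₁; T₂ = T₁·(P₂/P₁) = 227.2 K.
T constant ⇒ Boyle's law P V = const: T₃ = T₂; V₃ = V₂·(P₂/P₃) = 30.80 L.

V₃ ≈ 30.8 L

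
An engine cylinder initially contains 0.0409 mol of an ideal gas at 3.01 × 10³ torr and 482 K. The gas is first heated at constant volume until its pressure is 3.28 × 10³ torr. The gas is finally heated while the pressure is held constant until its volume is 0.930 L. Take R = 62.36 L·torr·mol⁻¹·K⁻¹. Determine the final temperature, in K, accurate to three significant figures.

T₃ ≈ 1.20e+03 K

From PV = nRT: V₁ = nRT₁/P₁ = 0.4084 L.
V constant ⇒ P ∝ T: V₂ = V₁; T₂ = T₁·(P₂/P₁) = 525.2 K.
Isobaric, so V/T is constant: P₃ = P₂; T₃ = T₂·(V₃/V₂) = 1196 K.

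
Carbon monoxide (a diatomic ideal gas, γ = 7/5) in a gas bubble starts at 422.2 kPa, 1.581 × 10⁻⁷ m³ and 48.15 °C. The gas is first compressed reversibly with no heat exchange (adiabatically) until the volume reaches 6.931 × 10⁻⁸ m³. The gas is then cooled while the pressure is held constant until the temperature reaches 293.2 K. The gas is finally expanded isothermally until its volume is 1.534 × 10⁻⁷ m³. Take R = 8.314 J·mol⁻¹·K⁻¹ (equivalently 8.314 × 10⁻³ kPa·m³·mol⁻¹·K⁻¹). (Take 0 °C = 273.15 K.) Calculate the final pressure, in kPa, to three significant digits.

P₄ ≈ 397 kPa

Convert: T₁ = 321.3 K.
Reversible adiabatic, γ = 7/5: T₂ = T₁·(V₁/V₂)^(γ−1) = 446.9 K; P₂ = P₁·(V₁/V₂)^γ = 1339 kPa.
Isobaric, so V/T is constant: P₃ = P₂; V₃ = V₂·(T₃/T₂) = 4.548e-08 m³.
Isothermal, so P V is constant: T₄ = T₃; P₄ = P₃·(V₃/V₄) = 397.1 kPa.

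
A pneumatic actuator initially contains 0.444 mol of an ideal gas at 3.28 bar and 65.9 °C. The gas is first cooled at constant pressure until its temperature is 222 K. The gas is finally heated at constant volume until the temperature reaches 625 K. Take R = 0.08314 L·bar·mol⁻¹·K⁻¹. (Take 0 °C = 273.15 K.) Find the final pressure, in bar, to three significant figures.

Convert: T₁ = 339.0 K.
From PV = nRT: V₁ = nRT₁/P₁ = 3.816 L.
Isobaric, so V/T is constant: P₂ = P₁; V₂ = V₁·(T₂/T₁) = 2.498 L.
V constant ⇒ P ∝ T: V₃ = V₂; P₃ = P₂·(T₃/T₂) = 9.234 bar.

P₃ ≈ 9.23 bar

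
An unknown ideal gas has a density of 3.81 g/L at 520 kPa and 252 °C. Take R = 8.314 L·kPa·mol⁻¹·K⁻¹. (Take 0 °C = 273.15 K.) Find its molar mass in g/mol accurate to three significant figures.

ρ = PM/(RT) ⇒ M = ρRT/P = (3.81 × 8.314 × 525.1) / 520

M ≈ 32.0 g/mol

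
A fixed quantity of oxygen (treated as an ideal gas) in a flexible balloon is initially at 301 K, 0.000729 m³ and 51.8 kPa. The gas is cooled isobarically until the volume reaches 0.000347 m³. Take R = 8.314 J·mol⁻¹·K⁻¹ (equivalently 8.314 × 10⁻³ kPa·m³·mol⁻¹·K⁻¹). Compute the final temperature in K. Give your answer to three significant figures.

T₂ ≈ 143 K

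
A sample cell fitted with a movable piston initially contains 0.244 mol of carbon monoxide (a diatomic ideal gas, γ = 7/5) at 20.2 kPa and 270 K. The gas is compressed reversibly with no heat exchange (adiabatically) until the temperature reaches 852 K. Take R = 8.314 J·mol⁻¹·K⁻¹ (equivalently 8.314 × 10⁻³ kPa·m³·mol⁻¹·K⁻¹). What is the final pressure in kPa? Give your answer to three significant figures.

P₂ ≈ 1.13e+03 kPa

From PV = nRT: V₁ = nRT₁/P₁ = 0.02712 m³.
Adiabatic (γ = 7/5), T V^(γ−1) and P V^γ constant: P₂ = P₁·(T₂/T₁)^(γ/(γ−1)) = 1128 kPa; V₂ = V₁·(T₁/T₂)^(1/(γ−1)) = 0.001533 m³.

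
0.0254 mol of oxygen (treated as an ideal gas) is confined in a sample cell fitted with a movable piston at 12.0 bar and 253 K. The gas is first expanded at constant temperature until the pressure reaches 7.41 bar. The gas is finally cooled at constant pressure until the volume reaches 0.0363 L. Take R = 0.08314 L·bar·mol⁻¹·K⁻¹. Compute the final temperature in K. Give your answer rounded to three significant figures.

T₃ ≈ 127 K

From PV = nRT: V₁ = nRT₁/P₁ = 0.04452 L.
T constant ⇒ Boyle's law P V = const: T₂ = T₁; V₂ = V₁·(P₁/P₂) = 0.07210 L.
P constant ⇒ V ∝ T: P₃ = P₂; T₃ = T₂·(V₃/V₂) = 127.4 K.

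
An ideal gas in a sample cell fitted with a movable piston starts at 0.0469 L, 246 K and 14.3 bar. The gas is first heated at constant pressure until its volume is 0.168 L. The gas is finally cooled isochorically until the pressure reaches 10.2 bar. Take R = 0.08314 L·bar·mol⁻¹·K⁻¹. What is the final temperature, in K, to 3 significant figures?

Isobaric, so V/T is constant: P₂ = P₁; T₂ = T₁·(V₂/V₁) = 881.2 K.
V constant ⇒ P ∝ T: V₃ = V₂; T₃ = T₂·(P₃/P₂) = 628.5 K.

T₃ ≈ 629 K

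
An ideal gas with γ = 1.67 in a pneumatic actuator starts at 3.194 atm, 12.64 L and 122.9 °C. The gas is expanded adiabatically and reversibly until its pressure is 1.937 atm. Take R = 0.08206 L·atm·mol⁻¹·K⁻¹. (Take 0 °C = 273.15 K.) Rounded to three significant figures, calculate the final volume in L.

V₂ ≈ 17.1 L

Convert: T₁ = 396.0 K.
Adiabatic (γ = 1.67), T V^(γ−1) and P V^γ constant: T₂ = T₁·(P₂/P₁)^((γ−1)/γ) = 324.0 K; V₂ = V₁·(P₁/P₂)^(1/γ) = 17.05 L.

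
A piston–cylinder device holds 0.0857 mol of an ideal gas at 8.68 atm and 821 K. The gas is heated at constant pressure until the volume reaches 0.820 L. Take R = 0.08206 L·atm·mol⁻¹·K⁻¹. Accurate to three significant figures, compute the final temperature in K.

T₂ ≈ 1.01e+03 K

From PV = nRT: V₁ = nRT₁/P₁ = 0.6652 L.
Isobaric, so V/T is constant: P₂ = P₁; T₂ = T₁·(V₂/V₁) = 1012 K.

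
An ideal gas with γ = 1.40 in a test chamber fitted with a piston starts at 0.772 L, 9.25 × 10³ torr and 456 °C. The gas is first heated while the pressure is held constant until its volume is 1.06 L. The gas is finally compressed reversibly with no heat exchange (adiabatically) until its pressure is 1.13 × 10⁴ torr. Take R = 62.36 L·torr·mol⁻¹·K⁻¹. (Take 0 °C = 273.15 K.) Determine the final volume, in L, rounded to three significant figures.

V₃ ≈ 0.919 L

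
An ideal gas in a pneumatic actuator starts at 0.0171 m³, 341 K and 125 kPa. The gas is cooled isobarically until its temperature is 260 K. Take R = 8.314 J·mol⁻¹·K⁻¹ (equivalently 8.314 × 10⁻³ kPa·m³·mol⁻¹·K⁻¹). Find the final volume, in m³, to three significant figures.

Isobaric, so V/T is constant: P₂ = P₁; V₂ = V₁·(T₂/T₁) = 0.01304 m³.

V₂ ≈ 0.0130 m³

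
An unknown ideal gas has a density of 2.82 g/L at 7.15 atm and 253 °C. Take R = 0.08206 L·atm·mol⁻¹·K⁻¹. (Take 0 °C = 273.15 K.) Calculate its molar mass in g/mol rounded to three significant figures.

M ≈ 17.0 g/mol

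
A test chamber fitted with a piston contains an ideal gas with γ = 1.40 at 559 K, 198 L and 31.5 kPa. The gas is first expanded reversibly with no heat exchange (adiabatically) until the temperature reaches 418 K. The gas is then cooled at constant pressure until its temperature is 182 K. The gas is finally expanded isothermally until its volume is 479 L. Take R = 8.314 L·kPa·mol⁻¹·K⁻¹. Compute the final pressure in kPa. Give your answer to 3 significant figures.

Adiabatic (γ = 1.40), T V^(γ−1) and P V^γ constant: P₂ = P₁·(T₂/T₁)^(γ/(γ−1)) = 11.39 kPa; V₂ = V₁·(T₁/T₂)^(1/(γ−1)) = 409.5 L.
P constant ⇒ V ∝ T: P₃ = P₂; V₃ = V₂·(T₃/T₂) = 178.3 L.
Isothermal, so P V is constant: T₄ = T₃; P₄ = P₃·(V₃/V₄) = 4.239 kPa.

P₄ ≈ 4.24 kPa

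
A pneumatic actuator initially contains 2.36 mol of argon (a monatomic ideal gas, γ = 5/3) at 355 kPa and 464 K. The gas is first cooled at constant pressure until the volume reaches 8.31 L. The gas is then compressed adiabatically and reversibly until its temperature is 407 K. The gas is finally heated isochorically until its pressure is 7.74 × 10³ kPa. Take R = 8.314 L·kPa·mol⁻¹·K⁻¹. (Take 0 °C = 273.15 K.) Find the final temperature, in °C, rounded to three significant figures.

T₄ ≈ 463 °C

From PV = nRT: V₁ = nRT₁/P₁ = 25.65 L.
P constant ⇒ V ∝ T: P₂ = P₁; T₂ = T₁·(V₂/V₁) = 150.4 K.
Adiabatic (γ = 5/3), T V^(γ−1) and P V^γ constant: P₃ = P₂·(T₃/T₂)^(γ/(γ−1)) = 4280 kPa; V₃ = V₂·(T₂/T₃)^(1/(γ−1)) = 1.866 L.
Isochoric, so P/T is constant: V₄ = V₃; T₄ = T₃·(P₄/P₃) = 736.0 K.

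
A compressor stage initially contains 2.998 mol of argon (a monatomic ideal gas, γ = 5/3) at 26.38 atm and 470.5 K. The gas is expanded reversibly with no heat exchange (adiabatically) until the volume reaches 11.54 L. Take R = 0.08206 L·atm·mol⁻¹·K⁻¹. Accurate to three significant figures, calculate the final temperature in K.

From PV = nRT: V₁ = nRT₁/P₁ = 4.388 L.
Reversible adiabatic, γ = 5/3: T₂ = T₁·(V₁/V₂)^(γ−1) = 246.9 K; P₂ = P₁·(V₁/V₂)^γ = 5.264 atm.

T₂ ≈ 247 K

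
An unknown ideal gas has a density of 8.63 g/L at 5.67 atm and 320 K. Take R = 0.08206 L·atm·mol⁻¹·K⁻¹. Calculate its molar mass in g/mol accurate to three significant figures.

M ≈ 40.0 g/mol

ρ = PM/(RT) ⇒ M = ρRT/P = (8.63 × 0.08206 × 320.0) / 5.67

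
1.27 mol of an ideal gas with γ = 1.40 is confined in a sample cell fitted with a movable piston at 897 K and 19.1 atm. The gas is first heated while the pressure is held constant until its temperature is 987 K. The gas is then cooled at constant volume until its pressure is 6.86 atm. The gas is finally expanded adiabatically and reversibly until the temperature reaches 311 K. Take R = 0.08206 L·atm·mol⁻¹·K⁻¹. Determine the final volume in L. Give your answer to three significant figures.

V₄ ≈ 7.47 L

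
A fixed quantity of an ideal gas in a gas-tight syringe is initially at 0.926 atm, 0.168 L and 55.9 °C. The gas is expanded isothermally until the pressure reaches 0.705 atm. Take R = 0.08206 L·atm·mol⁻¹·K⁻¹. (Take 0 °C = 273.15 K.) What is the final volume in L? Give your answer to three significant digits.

V₂ ≈ 0.221 L

Convert: T₁ = 329.0 K.
Isothermal, so P V is constant: T₂ = T₁; V₂ = V₁·(P₁/P₂) = 0.2207 L.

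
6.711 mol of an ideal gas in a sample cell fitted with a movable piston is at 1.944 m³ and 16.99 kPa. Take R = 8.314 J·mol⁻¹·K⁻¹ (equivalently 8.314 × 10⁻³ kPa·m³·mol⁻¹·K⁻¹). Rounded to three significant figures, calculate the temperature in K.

T ≈ 592 K

PV = nRT ⇒ T = PV/(nR) = (16.99 × 1.944) / (6.711 × 8.314 × 10⁻³)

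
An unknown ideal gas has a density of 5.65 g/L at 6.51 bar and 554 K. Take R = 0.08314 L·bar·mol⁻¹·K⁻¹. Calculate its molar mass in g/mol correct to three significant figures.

M ≈ 40.0 g/mol

ρ = PM/(RT) ⇒ M = ρRT/P = (5.65 × 0.08314 × 554.0) / 6.51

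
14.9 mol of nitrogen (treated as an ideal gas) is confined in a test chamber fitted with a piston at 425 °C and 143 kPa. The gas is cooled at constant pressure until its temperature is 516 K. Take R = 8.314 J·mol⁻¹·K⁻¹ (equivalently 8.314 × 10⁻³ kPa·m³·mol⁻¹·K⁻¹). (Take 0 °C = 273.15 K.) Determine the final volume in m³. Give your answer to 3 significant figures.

V₂ ≈ 0.447 m³

Convert: T₁ = 698.1 K.
From PV = nRT: V₁ = nRT₁/P₁ = 0.6048 m³.
Isobaric, so V/T is constant: P₂ = P₁; V₂ = V₁·(T₂/T₁) = 0.4470 m³.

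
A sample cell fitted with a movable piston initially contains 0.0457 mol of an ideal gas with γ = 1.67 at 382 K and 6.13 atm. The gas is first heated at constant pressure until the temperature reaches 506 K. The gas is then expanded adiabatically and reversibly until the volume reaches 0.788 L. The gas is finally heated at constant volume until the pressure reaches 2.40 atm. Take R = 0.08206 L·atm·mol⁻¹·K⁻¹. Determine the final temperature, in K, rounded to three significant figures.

T₄ ≈ 504 K

From PV = nRT: V₁ = nRT₁/P₁ = 0.2337 L.
Isobaric, so V/T is constant: P₂ = P₁; V₂ = V₁·(T₂/T₁) = 0.3096 L.
Adiabatic (γ = 1.67), T V^(γ−1) and P V^γ constant: T₃ = T₂·(V₂/V₃)^(γ−1) = 270.6 K; P₃ = P₂·(V₂/V₃)^γ = 1.288 atm.
V constant ⇒ P ∝ T: V₄ = V₃; T₄ = T₃·(P₄/P₃) = 504.3 K.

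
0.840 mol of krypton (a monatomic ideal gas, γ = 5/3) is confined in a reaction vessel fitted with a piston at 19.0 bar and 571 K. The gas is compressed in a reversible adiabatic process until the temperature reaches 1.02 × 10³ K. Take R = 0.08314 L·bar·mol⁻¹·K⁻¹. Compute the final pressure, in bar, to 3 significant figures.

P₂ ≈ 81.0 bar

From PV = nRT: V₁ = nRT₁/P₁ = 2.099 L.
Adiabatic (γ = 5/3), T V^(γ−1) and P V^γ constant: P₂ = P₁·(T₂/T₁)^(γ/(γ−1)) = 81.03 bar; V₂ = V₁·(T₁/T₂)^(1/(γ−1)) = 0.8791 L.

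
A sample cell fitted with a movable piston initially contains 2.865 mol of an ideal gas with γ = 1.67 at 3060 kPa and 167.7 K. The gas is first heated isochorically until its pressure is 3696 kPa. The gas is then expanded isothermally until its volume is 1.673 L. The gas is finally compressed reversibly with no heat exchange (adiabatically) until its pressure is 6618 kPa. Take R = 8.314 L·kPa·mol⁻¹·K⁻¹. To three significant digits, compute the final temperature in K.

From PV = nRT: V₁ = nRT₁/P₁ = 1.305 L.
Isochoric, so P/T is constant: V₂ = V₁; T₂ = T₁·(P₂/P₁) = 202.6 K.
T constant ⇒ Boyle's law P V = const: T₃ = T₂; P₃ = P₂·(V₂/V₃) = 2884 kPa.
Adiabatic (γ = 1.67), T V^(γ−1) and P V^γ constant: T₄ = T₃·(P₄/P₃)^((γ−1)/γ) = 282.7 K; V₄ = V₃·(P₃/P₄)^(1/γ) = 1.017 L.

T₄ ≈ 283 K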